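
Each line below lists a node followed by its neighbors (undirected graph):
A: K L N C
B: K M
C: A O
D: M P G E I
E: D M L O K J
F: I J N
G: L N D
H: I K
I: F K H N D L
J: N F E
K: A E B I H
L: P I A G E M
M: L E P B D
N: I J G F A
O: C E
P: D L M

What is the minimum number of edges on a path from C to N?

2

Level 0: C
Level 1: A, O
Level 2: E, K, L, N
Level 3: B, D, F, G, H, I, J, M, P
N first appears at level 2.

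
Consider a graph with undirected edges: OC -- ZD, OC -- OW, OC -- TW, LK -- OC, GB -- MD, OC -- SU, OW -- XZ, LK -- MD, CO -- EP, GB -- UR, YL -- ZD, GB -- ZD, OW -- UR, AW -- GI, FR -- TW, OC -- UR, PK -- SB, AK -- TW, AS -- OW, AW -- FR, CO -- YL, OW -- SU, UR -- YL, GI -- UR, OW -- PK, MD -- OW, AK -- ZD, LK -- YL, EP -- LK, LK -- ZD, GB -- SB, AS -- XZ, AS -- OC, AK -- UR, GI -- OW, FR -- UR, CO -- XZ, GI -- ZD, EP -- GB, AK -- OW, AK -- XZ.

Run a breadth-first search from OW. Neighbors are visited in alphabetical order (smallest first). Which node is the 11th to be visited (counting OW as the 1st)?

TW

Visit OW; enqueue AK, AS, GI, MD, OC, PK, SU, UR, XZ → queue [AK, AS, GI, MD, OC, PK, SU, UR, XZ]
Visit AK; enqueue TW, ZD → queue [AS, GI, MD, OC, PK, SU, UR, XZ, TW, ZD]
Visit AS → queue [GI, MD, OC, PK, SU, UR, XZ, TW, ZD]
Visit GI; enqueue AW → queue [MD, OC, PK, SU, UR, XZ, TW, ZD, AW]
Visit MD; enqueue GB, LK → queue [OC, PK, SU, UR, XZ, TW, ZD, AW, GB, LK]
Visit OC → queue [PK, SU, UR, XZ, TW, ZD, AW, GB, LK]
Visit PK; enqueue SB → queue [SU, UR, XZ, TW, ZD, AW, GB, LK, SB]
Visit SU → queue [UR, XZ, TW, ZD, AW, GB, LK, SB]
Visit UR; enqueue FR, YL → queue [XZ, TW, ZD, AW, GB, LK, SB, FR, YL]
Visit XZ; enqueue CO → queue [TW, ZD, AW, GB, LK, SB, FR, YL, CO]
Visit TW → queue [ZD, AW, GB, LK, SB, FR, YL, CO]
Visit ZD → queue [AW, GB, LK, SB, FR, YL, CO]
Visit AW → queue [GB, LK, SB, FR, YL, CO]
Visit GB; enqueue EP → queue [LK, SB, FR, YL, CO, EP]
Visit LK → queue [SB, FR, YL, CO, EP]
Visit SB → queue [FR, YL, CO, EP]
Visit FR → queue [YL, CO, EP]
Visit YL → queue [CO, EP]
Visit CO → queue [EP]
Visit EP → queue []

Visit order: OW, AK, AS, GI, MD, OC, PK, SU, UR, XZ, TW, ZD, AW, GB, LK, SB, FR, YL, CO, EP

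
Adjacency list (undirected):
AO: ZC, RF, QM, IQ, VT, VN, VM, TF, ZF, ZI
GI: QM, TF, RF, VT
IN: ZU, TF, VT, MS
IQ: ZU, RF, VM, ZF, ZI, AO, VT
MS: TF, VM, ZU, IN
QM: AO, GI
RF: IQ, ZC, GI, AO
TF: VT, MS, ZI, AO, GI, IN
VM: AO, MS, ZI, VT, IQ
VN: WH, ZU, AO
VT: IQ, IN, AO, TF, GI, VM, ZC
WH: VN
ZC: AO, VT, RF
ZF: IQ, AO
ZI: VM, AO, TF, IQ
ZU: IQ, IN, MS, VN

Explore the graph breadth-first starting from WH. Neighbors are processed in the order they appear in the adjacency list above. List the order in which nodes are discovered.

WH → VN → ZU → AO → IQ → IN → MS → ZC → RF → QM → VT → VM → TF → ZF → ZI → GI

Visit WH; enqueue VN → queue [VN]
Visit VN; enqueue ZU, AO → queue [ZU, AO]
Visit ZU; enqueue IQ, IN, MS → queue [AO, IQ, IN, MS]
Visit AO; enqueue ZC, RF, QM, VT, VM, TF, ZF, ZI → queue [IQ, IN, MS, ZC, RF, QM, VT, VM, TF, ZF, ZI]
Visit IQ → queue [IN, MS, ZC, RF, QM, VT, VM, TF, ZF, ZI]
Visit IN → queue [MS, ZC, RF, QM, VT, VM, TF, ZF, ZI]
Visit MS → queue [ZC, RF, QM, VT, VM, TF, ZF, ZI]
Visit ZC → queue [RF, QM, VT, VM, TF, ZF, ZI]
Visit RF; enqueue GI → queue [QM, VT, VM, TF, ZF, ZI, GI]
Visit QM → queue [VT, VM, TF, ZF, ZI, GI]
Visit VT → queue [VM, TF, ZF, ZI, GI]
Visit VM → queue [TF, ZF, ZI, GI]
Visit TF → queue [ZF, ZI, GI]
Visit ZF → queue [ZI, GI]
Visit ZI → queue [GI]
Visit GI → queue []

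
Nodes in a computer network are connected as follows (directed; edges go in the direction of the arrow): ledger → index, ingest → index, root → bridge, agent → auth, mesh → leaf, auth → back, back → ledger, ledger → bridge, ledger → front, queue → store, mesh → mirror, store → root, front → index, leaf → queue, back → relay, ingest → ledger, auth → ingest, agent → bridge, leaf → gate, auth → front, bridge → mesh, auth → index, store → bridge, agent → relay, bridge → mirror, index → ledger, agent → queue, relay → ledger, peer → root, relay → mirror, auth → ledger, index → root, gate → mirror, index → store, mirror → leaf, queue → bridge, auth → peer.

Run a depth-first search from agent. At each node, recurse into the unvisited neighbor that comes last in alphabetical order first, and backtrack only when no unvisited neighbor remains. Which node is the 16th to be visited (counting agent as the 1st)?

ingest

Visit agent
agent → relay
relay → mirror
mirror → leaf
leaf → queue
queue → store
store → root
root → bridge
bridge → mesh
leaf → gate
relay → ledger
ledger → index
ledger → front
agent → auth
auth → peer
auth → ingest
auth → back

Visit order: agent, relay, mirror, leaf, queue, store, root, bridge, mesh, gate, ledger, index, front, auth, peer, ingest, back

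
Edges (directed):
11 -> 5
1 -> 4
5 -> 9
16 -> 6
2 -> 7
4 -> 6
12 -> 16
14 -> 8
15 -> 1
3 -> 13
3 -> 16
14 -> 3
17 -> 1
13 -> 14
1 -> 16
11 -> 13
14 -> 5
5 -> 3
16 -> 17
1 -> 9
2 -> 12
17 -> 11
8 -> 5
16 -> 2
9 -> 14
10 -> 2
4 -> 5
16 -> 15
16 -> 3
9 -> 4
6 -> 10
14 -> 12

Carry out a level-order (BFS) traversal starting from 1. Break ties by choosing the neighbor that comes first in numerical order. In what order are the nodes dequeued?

1, 4, 9, 16, 5, 6, 14, 2, 3, 15, 17, 10, 8, 12, 7, 13, 11

Visit 1; enqueue 4, 9, 16 → queue [4, 9, 16]
Visit 4; enqueue 5, 6 → queue [9, 16, 5, 6]
Visit 9; enqueue 14 → queue [16, 5, 6, 14]
Visit 16; enqueue 2, 3, 15, 17 → queue [5, 6, 14, 2, 3, 15, 17]
Visit 5 → queue [6, 14, 2, 3, 15, 17]
Visit 6; enqueue 10 → queue [14, 2, 3, 15, 17, 10]
Visit 14; enqueue 8, 12 → queue [2, 3, 15, 17, 10, 8, 12]
Visit 2; enqueue 7 → queue [3, 15, 17, 10, 8, 12, 7]
Visit 3; enqueue 13 → queue [15, 17, 10, 8, 12, 7, 13]
Visit 15 → queue [17, 10, 8, 12, 7, 13]
Visit 17; enqueue 11 → queue [10, 8, 12, 7, 13, 11]
Visit 10 → queue [8, 12, 7, 13, 11]
Visit 8 → queue [12, 7, 13, 11]
Visit 12 → queue [7, 13, 11]
Visit 7 → queue [13, 11]
Visit 13 → queue [11]
Visit 11 → queue []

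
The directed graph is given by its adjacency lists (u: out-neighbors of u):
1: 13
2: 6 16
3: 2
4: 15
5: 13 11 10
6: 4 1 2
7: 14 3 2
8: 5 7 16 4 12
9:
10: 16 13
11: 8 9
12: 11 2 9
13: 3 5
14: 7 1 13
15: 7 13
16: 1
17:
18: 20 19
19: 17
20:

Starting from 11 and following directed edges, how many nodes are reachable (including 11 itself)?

BFS from 11 visits: 11, 8, 9, 5, 7, 16, 4, 12, 13, 10, 14, 3, 2, 1, 15, 6
Reachable nodes: 16 of 20 total.

16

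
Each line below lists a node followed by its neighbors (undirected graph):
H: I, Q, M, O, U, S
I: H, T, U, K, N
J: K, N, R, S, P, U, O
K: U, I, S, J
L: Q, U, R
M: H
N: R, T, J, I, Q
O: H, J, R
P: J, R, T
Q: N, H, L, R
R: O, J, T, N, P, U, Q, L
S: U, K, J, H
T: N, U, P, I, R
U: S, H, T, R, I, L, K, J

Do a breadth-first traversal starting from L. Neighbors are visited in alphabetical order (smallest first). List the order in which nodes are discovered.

Visit L; enqueue Q, R, U → queue [Q, R, U]
Visit Q; enqueue H, N → queue [R, U, H, N]
Visit R; enqueue J, O, P, T → queue [U, H, N, J, O, P, T]
Visit U; enqueue I, K, S → queue [H, N, J, O, P, T, I, K, S]
Visit H; enqueue M → queue [N, J, O, P, T, I, K, S, M]
Visit N → queue [J, O, P, T, I, K, S, M]
Visit J → queue [O, P, T, I, K, S, M]
Visit O → queue [P, T, I, K, S, M]
Visit P → queue [T, I, K, S, M]
Visit T → queue [I, K, S, M]
Visit I → queue [K, S, M]
Visit K → queue [S, M]
Visit S → queue [M]
Visit M → queue []

L -> Q -> R -> U -> H -> N -> J -> O -> P -> T -> I -> K -> S -> M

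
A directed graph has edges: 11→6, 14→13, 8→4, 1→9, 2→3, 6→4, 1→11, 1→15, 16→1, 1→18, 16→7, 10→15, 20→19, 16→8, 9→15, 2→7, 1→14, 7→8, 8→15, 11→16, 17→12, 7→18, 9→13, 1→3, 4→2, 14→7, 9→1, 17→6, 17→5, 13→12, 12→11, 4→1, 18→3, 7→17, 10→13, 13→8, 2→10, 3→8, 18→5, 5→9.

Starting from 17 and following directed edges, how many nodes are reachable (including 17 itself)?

18

BFS from 17 visits: 17, 5, 6, 12, 9, 4, 11, 1, 13, 15, 2, 16, 3, 14, 18, 8, 7, 10
Reachable nodes: 18 of 20 total.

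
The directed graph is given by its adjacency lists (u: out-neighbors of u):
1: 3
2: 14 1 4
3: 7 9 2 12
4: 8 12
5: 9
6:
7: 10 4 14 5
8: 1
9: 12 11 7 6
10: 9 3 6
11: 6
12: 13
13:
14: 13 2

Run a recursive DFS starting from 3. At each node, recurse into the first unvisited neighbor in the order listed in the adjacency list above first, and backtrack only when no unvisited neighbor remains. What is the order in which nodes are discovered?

Visit 3
3 → 7
7 → 10
10 → 9
9 → 12
12 → 13
9 → 11
11 → 6
7 → 4
4 → 8
8 → 1
7 → 14
14 → 2
7 → 5

3, 7, 10, 9, 12, 13, 11, 6, 4, 8, 1, 14, 2, 5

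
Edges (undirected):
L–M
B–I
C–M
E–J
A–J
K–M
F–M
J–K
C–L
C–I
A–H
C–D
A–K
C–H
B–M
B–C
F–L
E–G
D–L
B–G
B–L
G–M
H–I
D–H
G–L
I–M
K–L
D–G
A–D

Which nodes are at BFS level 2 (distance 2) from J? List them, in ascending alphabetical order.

D, G, H, L, M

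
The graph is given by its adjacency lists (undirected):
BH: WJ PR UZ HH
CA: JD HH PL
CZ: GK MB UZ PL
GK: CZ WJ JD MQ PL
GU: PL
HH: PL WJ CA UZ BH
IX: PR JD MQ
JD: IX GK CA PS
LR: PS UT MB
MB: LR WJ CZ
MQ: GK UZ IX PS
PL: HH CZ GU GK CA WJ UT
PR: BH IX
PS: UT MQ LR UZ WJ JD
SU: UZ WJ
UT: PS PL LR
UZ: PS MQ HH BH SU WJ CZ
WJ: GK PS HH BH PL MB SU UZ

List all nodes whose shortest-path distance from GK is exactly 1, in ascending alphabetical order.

CZ, JD, MQ, PL, WJ

Level 0: GK
Level 1: CZ, JD, MQ, PL, WJ
Level 2: BH, CA, GU, HH, IX, MB, PS, SU, UT, UZ
Level 3: LR, PR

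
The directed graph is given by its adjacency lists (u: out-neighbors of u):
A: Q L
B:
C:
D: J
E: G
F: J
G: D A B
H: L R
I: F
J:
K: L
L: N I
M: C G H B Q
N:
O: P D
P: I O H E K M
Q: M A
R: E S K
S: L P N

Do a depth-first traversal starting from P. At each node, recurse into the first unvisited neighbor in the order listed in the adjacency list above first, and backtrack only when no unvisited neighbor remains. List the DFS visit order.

P, I, F, J, O, D, H, L, N, R, E, G, A, Q, M, C, B, S, K

Visit P
P → I
I → F
F → J
P → O
O → D
P → H
H → L
L → N
H → R
R → E
E → G
G → A
A → Q
Q → M
M → C
M → B
R → S
R → K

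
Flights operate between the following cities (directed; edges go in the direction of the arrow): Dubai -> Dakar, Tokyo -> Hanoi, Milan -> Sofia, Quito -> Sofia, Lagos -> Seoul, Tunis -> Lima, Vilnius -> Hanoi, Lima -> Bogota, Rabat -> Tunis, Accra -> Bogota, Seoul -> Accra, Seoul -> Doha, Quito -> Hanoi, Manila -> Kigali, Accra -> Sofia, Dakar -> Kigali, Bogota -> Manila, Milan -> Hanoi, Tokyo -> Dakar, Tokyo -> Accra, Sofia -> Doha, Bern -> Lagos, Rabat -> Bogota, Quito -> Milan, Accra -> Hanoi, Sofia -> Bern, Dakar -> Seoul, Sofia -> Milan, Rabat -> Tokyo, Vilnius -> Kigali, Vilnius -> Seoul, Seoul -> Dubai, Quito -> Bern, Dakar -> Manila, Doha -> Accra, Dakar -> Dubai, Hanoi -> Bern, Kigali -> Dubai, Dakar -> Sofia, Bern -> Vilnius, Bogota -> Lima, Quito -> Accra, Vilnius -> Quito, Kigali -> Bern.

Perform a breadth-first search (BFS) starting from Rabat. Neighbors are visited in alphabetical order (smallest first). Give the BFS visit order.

Rabat, Bogota, Tokyo, Tunis, Lima, Manila, Accra, Dakar, Hanoi, Kigali, Sofia, Dubai, Seoul, Bern, Doha, Milan, Lagos, Vilnius, Quito

Visit Rabat; enqueue Bogota, Tokyo, Tunis → queue [Bogota, Tokyo, Tunis]
Visit Bogota; enqueue Lima, Manila → queue [Tokyo, Tunis, Lima, Manila]
Visit Tokyo; enqueue Accra, Dakar, Hanoi → queue [Tunis, Lima, Manila, Accra, Dakar, Hanoi]
Visit Tunis → queue [Lima, Manila, Accra, Dakar, Hanoi]
Visit Lima → queue [Manila, Accra, Dakar, Hanoi]
Visit Manila; enqueue Kigali → queue [Accra, Dakar, Hanoi, Kigali]
Visit Accra; enqueue Sofia → queue [Dakar, Hanoi, Kigali, Sofia]
Visit Dakar; enqueue Dubai, Seoul → queue [Hanoi, Kigali, Sofia, Dubai, Seoul]
Visit Hanoi; enqueue Bern → queue [Kigali, Sofia, Dubai, Seoul, Bern]
Visit Kigali → queue [Sofia, Dubai, Seoul, Bern]
Visit Sofia; enqueue Doha, Milan → queue [Dubai, Seoul, Bern, Doha, Milan]
Visit Dubai → queue [Seoul, Bern, Doha, Milan]
Visit Seoul → queue [Bern, Doha, Milan]
Visit Bern; enqueue Lagos, Vilnius → queue [Doha, Milan, Lagos, Vilnius]
Visit Doha → queue [Milan, Lagos, Vilnius]
Visit Milan → queue [Lagos, Vilnius]
Visit Lagos → queue [Vilnius]
Visit Vilnius; enqueue Quito → queue [Quito]
Visit Quito → queue []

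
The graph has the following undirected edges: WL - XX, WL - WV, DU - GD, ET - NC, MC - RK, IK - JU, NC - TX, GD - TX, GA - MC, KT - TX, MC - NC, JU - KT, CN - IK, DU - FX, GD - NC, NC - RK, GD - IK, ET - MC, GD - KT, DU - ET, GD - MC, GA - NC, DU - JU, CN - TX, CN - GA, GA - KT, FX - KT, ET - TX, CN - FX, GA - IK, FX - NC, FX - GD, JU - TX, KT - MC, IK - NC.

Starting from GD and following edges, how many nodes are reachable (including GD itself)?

13

BFS from GD visits: GD, TX, NC, MC, KT, IK, FX, DU, JU, ET, CN, RK, GA
Reachable nodes: 13 of 16 total.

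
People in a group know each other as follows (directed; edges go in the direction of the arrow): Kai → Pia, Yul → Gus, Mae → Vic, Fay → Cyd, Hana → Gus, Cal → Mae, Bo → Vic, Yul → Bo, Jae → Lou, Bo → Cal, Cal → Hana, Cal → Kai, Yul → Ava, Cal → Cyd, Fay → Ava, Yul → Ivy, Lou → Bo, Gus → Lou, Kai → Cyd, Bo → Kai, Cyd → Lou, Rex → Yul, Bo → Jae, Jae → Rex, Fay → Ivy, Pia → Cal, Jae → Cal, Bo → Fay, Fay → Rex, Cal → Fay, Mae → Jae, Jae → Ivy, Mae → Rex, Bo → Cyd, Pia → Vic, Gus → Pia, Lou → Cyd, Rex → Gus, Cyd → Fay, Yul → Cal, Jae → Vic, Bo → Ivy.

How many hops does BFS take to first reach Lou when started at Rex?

Level 0: Rex
Level 1: Gus, Yul
Level 2: Ava, Bo, Cal, Ivy, Lou, Pia
Level 3: Cyd, Fay, Hana, Jae, Kai, Mae, Vic
Lou first appears at level 2.

2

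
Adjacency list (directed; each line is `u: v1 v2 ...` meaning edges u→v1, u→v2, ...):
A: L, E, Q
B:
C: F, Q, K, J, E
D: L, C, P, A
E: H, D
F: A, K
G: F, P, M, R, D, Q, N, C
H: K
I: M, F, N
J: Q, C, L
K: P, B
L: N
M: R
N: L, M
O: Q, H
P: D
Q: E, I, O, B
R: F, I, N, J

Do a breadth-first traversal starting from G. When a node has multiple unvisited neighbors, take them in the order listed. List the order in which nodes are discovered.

Visit G; enqueue F, P, M, R, D, Q, N, C → queue [F, P, M, R, D, Q, N, C]
Visit F; enqueue A, K → queue [P, M, R, D, Q, N, C, A, K]
Visit P → queue [M, R, D, Q, N, C, A, K]
Visit M → queue [R, D, Q, N, C, A, K]
Visit R; enqueue I, J → queue [D, Q, N, C, A, K, I, J]
Visit D; enqueue L → queue [Q, N, C, A, K, I, J, L]
Visit Q; enqueue E, O, B → queue [N, C, A, K, I, J, L, E, O, B]
Visit N → queue [C, A, K, I, J, L, E, O, B]
Visit C → queue [A, K, I, J, L, E, O, B]
Visit A → queue [K, I, J, L, E, O, B]
Visit K → queue [I, J, L, E, O, B]
Visit I → queue [J, L, E, O, B]
Visit J → queue [L, E, O, B]
Visit L → queue [E, O, B]
Visit E; enqueue H → queue [O, B, H]
Visit O → queue [B, H]
Visit B → queue [H]
Visit H → queue []

G, F, P, M, R, D, Q, N, C, A, K, I, J, L, E, O, B, H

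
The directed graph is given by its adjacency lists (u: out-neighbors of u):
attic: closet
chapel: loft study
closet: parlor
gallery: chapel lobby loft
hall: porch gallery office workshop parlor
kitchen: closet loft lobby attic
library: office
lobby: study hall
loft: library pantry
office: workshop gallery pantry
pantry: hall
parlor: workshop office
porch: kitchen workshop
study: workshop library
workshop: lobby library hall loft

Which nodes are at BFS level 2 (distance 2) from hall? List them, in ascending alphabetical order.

chapel, kitchen, library, lobby, loft, pantry

Level 0: hall
Level 1: gallery, office, parlor, porch, workshop
Level 2: chapel, kitchen, library, lobby, loft, pantry
Level 3: attic, closet, study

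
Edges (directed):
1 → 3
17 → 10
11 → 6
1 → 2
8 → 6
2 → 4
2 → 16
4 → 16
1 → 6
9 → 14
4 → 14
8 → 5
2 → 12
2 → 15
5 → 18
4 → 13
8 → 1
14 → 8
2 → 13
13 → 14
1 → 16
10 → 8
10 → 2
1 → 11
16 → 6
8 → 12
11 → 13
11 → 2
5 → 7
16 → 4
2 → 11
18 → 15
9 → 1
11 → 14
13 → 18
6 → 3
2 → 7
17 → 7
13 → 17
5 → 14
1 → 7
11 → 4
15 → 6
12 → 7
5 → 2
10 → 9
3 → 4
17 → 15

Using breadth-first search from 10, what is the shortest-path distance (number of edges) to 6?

2

Level 0: 10
Level 1: 2, 8, 9
Level 2: 1, 4, 5, 6, 7, 11, 12, 13, 14, 15, 16
Level 3: 3, 17, 18
6 first appears at level 2.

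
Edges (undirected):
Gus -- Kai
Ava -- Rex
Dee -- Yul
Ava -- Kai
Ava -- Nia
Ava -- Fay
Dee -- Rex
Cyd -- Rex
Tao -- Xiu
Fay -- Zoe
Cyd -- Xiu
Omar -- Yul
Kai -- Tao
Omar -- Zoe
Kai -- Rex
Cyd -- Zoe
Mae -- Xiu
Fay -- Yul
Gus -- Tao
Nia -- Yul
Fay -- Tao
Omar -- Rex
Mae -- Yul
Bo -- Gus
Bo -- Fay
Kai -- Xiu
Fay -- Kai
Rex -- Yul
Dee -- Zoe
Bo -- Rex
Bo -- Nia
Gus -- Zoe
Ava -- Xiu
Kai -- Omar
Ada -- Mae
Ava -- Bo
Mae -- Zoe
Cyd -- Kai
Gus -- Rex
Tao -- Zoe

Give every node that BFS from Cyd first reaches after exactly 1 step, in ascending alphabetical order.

Kai, Rex, Xiu, Zoe

Level 0: Cyd
Level 1: Kai, Rex, Xiu, Zoe
Level 2: Ava, Bo, Dee, Fay, Gus, Mae, Omar, Tao, Yul
Level 3: Ada, Nia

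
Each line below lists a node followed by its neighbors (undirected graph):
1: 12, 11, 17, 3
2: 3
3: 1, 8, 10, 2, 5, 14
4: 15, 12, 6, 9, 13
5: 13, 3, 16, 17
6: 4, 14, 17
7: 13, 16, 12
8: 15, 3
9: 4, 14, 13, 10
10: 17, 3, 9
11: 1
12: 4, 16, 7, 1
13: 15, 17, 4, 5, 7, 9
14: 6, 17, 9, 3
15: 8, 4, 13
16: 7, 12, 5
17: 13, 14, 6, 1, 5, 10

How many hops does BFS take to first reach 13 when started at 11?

3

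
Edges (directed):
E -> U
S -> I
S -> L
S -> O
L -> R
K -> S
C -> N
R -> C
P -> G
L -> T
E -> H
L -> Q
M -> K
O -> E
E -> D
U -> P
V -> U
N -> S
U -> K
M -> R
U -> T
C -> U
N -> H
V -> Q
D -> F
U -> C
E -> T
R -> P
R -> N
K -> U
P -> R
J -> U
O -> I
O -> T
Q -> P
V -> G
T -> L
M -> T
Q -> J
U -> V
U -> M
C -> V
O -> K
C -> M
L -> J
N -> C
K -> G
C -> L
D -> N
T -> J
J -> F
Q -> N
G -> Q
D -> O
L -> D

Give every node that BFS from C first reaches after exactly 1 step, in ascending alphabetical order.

Level 0: C
Level 1: L, M, N, U, V
Level 2: D, G, H, J, K, P, Q, R, S, T
Level 3: F, I, O
Level 4: E

L, M, N, U, V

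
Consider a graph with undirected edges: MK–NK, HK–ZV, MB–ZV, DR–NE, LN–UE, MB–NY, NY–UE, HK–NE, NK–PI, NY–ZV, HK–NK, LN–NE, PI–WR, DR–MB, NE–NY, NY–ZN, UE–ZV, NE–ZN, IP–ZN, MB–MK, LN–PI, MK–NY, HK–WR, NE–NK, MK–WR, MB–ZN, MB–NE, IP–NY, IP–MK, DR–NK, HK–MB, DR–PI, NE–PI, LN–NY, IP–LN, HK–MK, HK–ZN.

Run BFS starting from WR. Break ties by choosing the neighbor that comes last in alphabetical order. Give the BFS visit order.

WR PI MK HK NK NE LN DR NY MB IP ZV ZN UE

Visit WR; enqueue PI, MK, HK → queue [PI, MK, HK]
Visit PI; enqueue NK, NE, LN, DR → queue [MK, HK, NK, NE, LN, DR]
Visit MK; enqueue NY, MB, IP → queue [HK, NK, NE, LN, DR, NY, MB, IP]
Visit HK; enqueue ZV, ZN → queue [NK, NE, LN, DR, NY, MB, IP, ZV, ZN]
Visit NK → queue [NE, LN, DR, NY, MB, IP, ZV, ZN]
Visit NE → queue [LN, DR, NY, MB, IP, ZV, ZN]
Visit LN; enqueue UE → queue [DR, NY, MB, IP, ZV, ZN, UE]
Visit DR → queue [NY, MB, IP, ZV, ZN, UE]
Visit NY → queue [MB, IP, ZV, ZN, UE]
Visit MB → queue [IP, ZV, ZN, UE]
Visit IP → queue [ZV, ZN, UE]
Visit ZV → queue [ZN, UE]
Visit ZN → queue [UE]
Visit UE → queue []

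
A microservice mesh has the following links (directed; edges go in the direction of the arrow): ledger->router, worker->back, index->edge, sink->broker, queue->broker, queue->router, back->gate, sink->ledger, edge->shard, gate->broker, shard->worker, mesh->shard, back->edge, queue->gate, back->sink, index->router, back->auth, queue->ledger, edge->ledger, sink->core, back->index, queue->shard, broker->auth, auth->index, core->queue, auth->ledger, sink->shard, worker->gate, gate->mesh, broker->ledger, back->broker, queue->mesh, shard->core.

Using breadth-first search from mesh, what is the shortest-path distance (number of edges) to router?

Level 0: mesh
Level 1: shard
Level 2: core, worker
Level 3: back, gate, queue
Level 4: auth, broker, edge, index, ledger, router, sink
router first appears at level 4.

4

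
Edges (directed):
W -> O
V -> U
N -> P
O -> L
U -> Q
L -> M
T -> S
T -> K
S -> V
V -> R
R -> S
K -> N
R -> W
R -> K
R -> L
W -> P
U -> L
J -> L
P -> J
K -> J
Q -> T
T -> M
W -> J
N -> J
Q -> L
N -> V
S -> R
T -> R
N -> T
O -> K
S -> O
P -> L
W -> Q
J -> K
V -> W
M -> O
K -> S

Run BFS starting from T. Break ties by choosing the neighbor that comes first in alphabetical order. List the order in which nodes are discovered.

T -> K -> M -> R -> S -> J -> N -> O -> L -> W -> V -> P -> Q -> U

Visit T; enqueue K, M, R, S → queue [K, M, R, S]
Visit K; enqueue J, N → queue [M, R, S, J, N]
Visit M; enqueue O → queue [R, S, J, N, O]
Visit R; enqueue L, W → queue [S, J, N, O, L, W]
Visit S; enqueue V → queue [J, N, O, L, W, V]
Visit J → queue [N, O, L, W, V]
Visit N; enqueue P → queue [O, L, W, V, P]
Visit O → queue [L, W, V, P]
Visit L → queue [W, V, P]
Visit W; enqueue Q → queue [V, P, Q]
Visit V; enqueue U → queue [P, Q, U]
Visit P → queue [Q, U]
Visit Q → queue [U]
Visit U → queue []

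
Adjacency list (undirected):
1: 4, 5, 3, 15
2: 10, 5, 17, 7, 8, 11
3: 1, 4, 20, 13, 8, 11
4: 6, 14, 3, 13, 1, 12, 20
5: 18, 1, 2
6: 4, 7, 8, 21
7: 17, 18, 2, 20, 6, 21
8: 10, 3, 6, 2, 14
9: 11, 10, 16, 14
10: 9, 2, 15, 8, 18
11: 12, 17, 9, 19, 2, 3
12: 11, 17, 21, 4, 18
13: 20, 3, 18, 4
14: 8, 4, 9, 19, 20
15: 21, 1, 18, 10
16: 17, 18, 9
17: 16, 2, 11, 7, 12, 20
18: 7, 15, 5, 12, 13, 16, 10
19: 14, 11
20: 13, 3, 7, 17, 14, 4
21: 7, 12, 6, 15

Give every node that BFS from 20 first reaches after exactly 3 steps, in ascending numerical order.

5, 10, 15

Level 0: 20
Level 1: 3, 4, 7, 13, 14, 17
Level 2: 1, 2, 6, 8, 9, 11, 12, 16, 18, 19, 21
Level 3: 5, 10, 15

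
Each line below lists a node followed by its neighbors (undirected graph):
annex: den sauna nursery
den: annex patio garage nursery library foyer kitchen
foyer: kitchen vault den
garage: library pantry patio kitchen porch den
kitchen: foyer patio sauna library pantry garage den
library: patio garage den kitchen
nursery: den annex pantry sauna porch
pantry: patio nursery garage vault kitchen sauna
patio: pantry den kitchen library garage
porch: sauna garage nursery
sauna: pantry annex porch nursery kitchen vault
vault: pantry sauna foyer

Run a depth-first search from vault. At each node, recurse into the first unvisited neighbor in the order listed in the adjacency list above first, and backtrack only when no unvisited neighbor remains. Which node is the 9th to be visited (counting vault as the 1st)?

library

Visit vault
vault → pantry
pantry → patio
patio → den
den → annex
annex → sauna
sauna → porch
porch → garage
garage → library
library → kitchen
kitchen → foyer
porch → nursery

Visit order: vault, pantry, patio, den, annex, sauna, porch, garage, library, kitchen, foyer, nursery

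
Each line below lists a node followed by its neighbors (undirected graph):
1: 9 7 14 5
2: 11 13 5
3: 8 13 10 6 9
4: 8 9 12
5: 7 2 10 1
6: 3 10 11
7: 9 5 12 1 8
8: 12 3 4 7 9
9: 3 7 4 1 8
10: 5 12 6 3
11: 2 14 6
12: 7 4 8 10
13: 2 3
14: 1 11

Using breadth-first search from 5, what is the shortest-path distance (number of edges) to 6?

2

Level 0: 5
Level 1: 1, 2, 7, 10
Level 2: 3, 6, 8, 9, 11, 12, 13, 14
Level 3: 4
6 first appears at level 2.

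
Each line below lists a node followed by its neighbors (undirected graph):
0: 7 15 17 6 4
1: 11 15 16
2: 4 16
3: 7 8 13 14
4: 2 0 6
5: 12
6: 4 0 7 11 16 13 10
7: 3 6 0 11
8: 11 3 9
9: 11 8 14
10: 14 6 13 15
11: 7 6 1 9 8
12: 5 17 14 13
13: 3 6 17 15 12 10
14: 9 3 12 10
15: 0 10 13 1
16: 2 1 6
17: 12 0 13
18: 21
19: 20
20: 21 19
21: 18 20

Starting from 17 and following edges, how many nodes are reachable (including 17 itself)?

BFS from 17 visits: 17, 13, 12, 0, 15, 10, 6, 3, 14, 5, 7, 4, 1, 16, 11, 8, 9, 2
Reachable nodes: 18 of 22 total.

18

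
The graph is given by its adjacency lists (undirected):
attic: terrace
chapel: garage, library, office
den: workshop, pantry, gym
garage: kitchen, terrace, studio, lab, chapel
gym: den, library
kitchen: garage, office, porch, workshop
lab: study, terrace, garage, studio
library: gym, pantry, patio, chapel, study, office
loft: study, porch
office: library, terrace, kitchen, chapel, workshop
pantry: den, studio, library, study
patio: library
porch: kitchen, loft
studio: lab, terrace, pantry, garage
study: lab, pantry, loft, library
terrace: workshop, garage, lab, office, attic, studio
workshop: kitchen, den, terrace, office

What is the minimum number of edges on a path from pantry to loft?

Level 0: pantry
Level 1: den, library, studio, study
Level 2: chapel, garage, gym, lab, loft, office, patio, terrace, workshop
Level 3: attic, kitchen, porch
loft first appears at level 2.

2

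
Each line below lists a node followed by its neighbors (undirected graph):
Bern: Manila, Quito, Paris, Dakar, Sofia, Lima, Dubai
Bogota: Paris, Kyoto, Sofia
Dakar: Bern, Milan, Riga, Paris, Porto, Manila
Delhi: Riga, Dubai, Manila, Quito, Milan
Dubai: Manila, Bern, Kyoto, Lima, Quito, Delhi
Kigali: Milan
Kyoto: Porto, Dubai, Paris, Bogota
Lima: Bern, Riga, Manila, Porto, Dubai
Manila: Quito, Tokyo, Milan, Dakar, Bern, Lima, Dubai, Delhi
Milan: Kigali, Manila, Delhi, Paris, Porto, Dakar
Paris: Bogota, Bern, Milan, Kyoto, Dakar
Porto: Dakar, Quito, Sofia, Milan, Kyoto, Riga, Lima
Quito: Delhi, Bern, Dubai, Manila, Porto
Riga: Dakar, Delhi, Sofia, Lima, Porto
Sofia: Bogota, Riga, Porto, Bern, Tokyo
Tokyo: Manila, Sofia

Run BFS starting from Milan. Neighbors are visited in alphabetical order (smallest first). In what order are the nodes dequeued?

Visit Milan; enqueue Dakar, Delhi, Kigali, Manila, Paris, Porto → queue [Dakar, Delhi, Kigali, Manila, Paris, Porto]
Visit Dakar; enqueue Bern, Riga → queue [Delhi, Kigali, Manila, Paris, Porto, Bern, Riga]
Visit Delhi; enqueue Dubai, Quito → queue [Kigali, Manila, Paris, Porto, Bern, Riga, Dubai, Quito]
Visit Kigali → queue [Manila, Paris, Porto, Bern, Riga, Dubai, Quito]
Visit Manila; enqueue Lima, Tokyo → queue [Paris, Porto, Bern, Riga, Dubai, Quito, Lima, Tokyo]
Visit Paris; enqueue Bogota, Kyoto → queue [Porto, Bern, Riga, Dubai, Quito, Lima, Tokyo, Bogota, Kyoto]
Visit Porto; enqueue Sofia → queue [Bern, Riga, Dubai, Quito, Lima, Tokyo, Bogota, Kyoto, Sofia]
Visit Bern → queue [Riga, Dubai, Quito, Lima, Tokyo, Bogota, Kyoto, Sofia]
Visit Riga → queue [Dubai, Quito, Lima, Tokyo, Bogota, Kyoto, Sofia]
Visit Dubai → queue [Quito, Lima, Tokyo, Bogota, Kyoto, Sofia]
Visit Quito → queue [Lima, Tokyo, Bogota, Kyoto, Sofia]
Visit Lima → queue [Tokyo, Bogota, Kyoto, Sofia]
Visit Tokyo → queue [Bogota, Kyoto, Sofia]
Visit Bogota → queue [Kyoto, Sofia]
Visit Kyoto → queue [Sofia]
Visit Sofia → queue []

Milan, Dakar, Delhi, Kigali, Manila, Paris, Porto, Bern, Riga, Dubai, Quito, Lima, Tokyo, Bogota, Kyoto, Sofia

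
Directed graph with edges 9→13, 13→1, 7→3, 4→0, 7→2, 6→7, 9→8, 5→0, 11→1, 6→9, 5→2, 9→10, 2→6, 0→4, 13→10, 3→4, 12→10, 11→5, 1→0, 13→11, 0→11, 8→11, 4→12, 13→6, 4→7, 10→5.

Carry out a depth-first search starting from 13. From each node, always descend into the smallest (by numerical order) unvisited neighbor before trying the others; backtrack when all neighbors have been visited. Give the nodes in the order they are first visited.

Visit 13
13 → 1
1 → 0
0 → 4
4 → 7
7 → 2
2 → 6
6 → 9
9 → 8
8 → 11
11 → 5
9 → 10
7 → 3
4 → 12

13, 1, 0, 4, 7, 2, 6, 9, 8, 11, 5, 10, 3, 12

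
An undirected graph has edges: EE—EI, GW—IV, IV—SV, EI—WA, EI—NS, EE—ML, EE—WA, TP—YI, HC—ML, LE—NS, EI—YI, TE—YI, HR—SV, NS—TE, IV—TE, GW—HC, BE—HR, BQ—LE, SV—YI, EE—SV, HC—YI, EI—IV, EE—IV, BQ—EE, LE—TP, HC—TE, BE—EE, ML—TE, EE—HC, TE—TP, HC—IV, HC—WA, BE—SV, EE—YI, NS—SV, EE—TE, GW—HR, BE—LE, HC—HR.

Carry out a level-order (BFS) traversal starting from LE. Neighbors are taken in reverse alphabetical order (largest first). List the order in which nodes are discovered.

Visit LE; enqueue TP, NS, BQ, BE → queue [TP, NS, BQ, BE]
Visit TP; enqueue YI, TE → queue [NS, BQ, BE, YI, TE]
Visit NS; enqueue SV, EI → queue [BQ, BE, YI, TE, SV, EI]
Visit BQ; enqueue EE → queue [BE, YI, TE, SV, EI, EE]
Visit BE; enqueue HR → queue [YI, TE, SV, EI, EE, HR]
Visit YI; enqueue HC → queue [TE, SV, EI, EE, HR, HC]
Visit TE; enqueue ML, IV → queue [SV, EI, EE, HR, HC, ML, IV]
Visit SV → queue [EI, EE, HR, HC, ML, IV]
Visit EI; enqueue WA → queue [EE, HR, HC, ML, IV, WA]
Visit EE → queue [HR, HC, ML, IV, WA]
Visit HR; enqueue GW → queue [HC, ML, IV, WA, GW]
Visit HC → queue [ML, IV, WA, GW]
Visit ML → queue [IV, WA, GW]
Visit IV → queue [WA, GW]
Visit WA → queue [GW]
Visit GW → queue []

LE, TP, NS, BQ, BE, YI, TE, SV, EI, EE, HR, HC, ML, IV, WA, GW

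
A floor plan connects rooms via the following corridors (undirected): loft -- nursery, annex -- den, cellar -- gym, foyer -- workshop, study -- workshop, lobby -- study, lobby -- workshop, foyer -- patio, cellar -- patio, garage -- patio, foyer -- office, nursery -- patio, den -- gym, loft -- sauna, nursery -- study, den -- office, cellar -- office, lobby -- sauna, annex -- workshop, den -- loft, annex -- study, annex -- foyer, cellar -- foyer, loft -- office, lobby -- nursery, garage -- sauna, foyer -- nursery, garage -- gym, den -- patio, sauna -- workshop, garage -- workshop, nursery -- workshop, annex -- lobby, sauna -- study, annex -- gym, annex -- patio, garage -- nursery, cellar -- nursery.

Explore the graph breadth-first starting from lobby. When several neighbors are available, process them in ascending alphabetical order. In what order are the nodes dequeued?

lobby, annex, nursery, sauna, study, workshop, den, foyer, gym, patio, cellar, garage, loft, office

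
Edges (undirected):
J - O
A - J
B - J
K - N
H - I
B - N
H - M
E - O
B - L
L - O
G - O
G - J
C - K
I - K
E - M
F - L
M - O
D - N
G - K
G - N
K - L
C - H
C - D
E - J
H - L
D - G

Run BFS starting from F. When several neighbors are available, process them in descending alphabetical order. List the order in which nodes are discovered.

F -> L -> O -> K -> H -> B -> M -> J -> G -> E -> N -> I -> C -> A -> D

Visit F; enqueue L → queue [L]
Visit L; enqueue O, K, H, B → queue [O, K, H, B]
Visit O; enqueue M, J, G, E → queue [K, H, B, M, J, G, E]
Visit K; enqueue N, I, C → queue [H, B, M, J, G, E, N, I, C]
Visit H → queue [B, M, J, G, E, N, I, C]
Visit B → queue [M, J, G, E, N, I, C]
Visit M → queue [J, G, E, N, I, C]
Visit J; enqueue A → queue [G, E, N, I, C, A]
Visit G; enqueue D → queue [E, N, I, C, A, D]
Visit E → queue [N, I, C, A, D]
Visit N → queue [I, C, A, D]
Visit I → queue [C, A, D]
Visit C → queue [A, D]
Visit A → queue [D]
Visit D → queue []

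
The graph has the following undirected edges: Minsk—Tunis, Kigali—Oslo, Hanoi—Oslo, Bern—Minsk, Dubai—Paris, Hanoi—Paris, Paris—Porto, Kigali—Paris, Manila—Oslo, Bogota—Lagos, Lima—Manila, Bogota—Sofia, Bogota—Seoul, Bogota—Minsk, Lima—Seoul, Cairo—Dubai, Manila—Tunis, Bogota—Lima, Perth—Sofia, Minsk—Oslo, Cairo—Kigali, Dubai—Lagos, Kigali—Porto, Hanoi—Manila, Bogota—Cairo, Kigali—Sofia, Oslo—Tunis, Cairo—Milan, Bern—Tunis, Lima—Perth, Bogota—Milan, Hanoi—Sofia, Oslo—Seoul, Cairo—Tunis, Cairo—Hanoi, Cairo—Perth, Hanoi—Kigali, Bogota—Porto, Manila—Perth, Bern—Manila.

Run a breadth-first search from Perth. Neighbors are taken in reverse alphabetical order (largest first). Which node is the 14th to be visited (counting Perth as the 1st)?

Dubai

Visit Perth; enqueue Sofia, Manila, Lima, Cairo → queue [Sofia, Manila, Lima, Cairo]
Visit Sofia; enqueue Kigali, Hanoi, Bogota → queue [Manila, Lima, Cairo, Kigali, Hanoi, Bogota]
Visit Manila; enqueue Tunis, Oslo, Bern → queue [Lima, Cairo, Kigali, Hanoi, Bogota, Tunis, Oslo, Bern]
Visit Lima; enqueue Seoul → queue [Cairo, Kigali, Hanoi, Bogota, Tunis, Oslo, Bern, Seoul]
Visit Cairo; enqueue Milan, Dubai → queue [Kigali, Hanoi, Bogota, Tunis, Oslo, Bern, Seoul, Milan, Dubai]
Visit Kigali; enqueue Porto, Paris → queue [Hanoi, Bogota, Tunis, Oslo, Bern, Seoul, Milan, Dubai, Porto, Paris]
Visit Hanoi → queue [Bogota, Tunis, Oslo, Bern, Seoul, Milan, Dubai, Porto, Paris]
Visit Bogota; enqueue Minsk, Lagos → queue [Tunis, Oslo, Bern, Seoul, Milan, Dubai, Porto, Paris, Minsk, Lagos]
Visit Tunis → queue [Oslo, Bern, Seoul, Milan, Dubai, Porto, Paris, Minsk, Lagos]
Visit Oslo → queue [Bern, Seoul, Milan, Dubai, Porto, Paris, Minsk, Lagos]
Visit Bern → queue [Seoul, Milan, Dubai, Porto, Paris, Minsk, Lagos]
Visit Seoul → queue [Milan, Dubai, Porto, Paris, Minsk, Lagos]
Visit Milan → queue [Dubai, Porto, Paris, Minsk, Lagos]
Visit Dubai → queue [Porto, Paris, Minsk, Lagos]
Visit Porto → queue [Paris, Minsk, Lagos]
Visit Paris → queue [Minsk, Lagos]
Visit Minsk → queue [Lagos]
Visit Lagos → queue []

Visit order: Perth, Sofia, Manila, Lima, Cairo, Kigali, Hanoi, Bogota, Tunis, Oslo, Bern, Seoul, Milan, Dubai, Porto, Paris, Minsk, Lagos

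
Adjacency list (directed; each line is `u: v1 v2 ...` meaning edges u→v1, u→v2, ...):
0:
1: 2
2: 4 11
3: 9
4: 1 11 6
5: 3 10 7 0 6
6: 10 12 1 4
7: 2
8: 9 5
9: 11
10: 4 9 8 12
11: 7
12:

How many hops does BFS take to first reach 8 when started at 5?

2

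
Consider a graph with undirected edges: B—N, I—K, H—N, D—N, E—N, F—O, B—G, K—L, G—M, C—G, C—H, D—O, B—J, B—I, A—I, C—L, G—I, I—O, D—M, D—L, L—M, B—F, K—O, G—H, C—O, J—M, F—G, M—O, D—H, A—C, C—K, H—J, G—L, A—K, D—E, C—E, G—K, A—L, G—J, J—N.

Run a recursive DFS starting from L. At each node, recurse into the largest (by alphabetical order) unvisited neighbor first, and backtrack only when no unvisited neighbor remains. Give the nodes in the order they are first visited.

L, M, O, K, I, G, J, N, H, D, E, C, A, B, F

Visit L
L → M
M → O
O → K
K → I
I → G
G → J
J → N
N → H
H → D
D → E
E → C
C → A
N → B
B → F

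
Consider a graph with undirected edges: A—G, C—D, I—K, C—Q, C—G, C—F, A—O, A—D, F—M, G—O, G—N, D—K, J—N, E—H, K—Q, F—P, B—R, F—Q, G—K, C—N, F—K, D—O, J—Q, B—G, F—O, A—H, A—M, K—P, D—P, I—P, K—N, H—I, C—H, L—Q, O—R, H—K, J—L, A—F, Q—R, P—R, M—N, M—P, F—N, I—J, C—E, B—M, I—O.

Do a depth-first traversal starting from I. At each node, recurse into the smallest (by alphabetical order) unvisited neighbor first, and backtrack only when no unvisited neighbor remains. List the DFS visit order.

Visit I
I → H
H → A
A → D
D → C
C → E
C → F
F → K
K → G
G → B
B → M
M → N
N → J
J → L
L → Q
Q → R
R → O
R → P

I -> H -> A -> D -> C -> E -> F -> K -> G -> B -> M -> N -> J -> L -> Q -> R -> O -> P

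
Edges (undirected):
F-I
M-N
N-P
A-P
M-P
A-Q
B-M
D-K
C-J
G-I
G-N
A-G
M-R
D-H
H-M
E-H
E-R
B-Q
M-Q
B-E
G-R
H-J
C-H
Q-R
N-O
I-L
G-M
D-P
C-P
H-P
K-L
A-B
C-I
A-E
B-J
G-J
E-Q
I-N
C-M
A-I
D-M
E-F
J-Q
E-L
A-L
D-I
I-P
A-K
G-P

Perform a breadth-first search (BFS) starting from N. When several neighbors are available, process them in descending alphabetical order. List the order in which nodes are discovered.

N, P, O, M, I, G, H, D, C, A, R, Q, B, L, F, J, E, K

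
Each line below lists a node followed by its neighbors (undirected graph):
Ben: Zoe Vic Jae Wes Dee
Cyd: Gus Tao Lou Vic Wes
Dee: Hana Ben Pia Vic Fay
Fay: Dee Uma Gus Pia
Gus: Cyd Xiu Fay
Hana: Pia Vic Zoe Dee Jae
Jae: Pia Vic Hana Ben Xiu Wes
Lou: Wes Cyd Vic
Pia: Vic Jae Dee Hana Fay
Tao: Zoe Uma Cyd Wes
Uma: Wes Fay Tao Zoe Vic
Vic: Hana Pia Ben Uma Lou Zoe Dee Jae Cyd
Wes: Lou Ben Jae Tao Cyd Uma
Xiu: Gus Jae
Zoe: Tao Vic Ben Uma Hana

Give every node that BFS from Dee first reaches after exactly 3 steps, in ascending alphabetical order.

Level 0: Dee
Level 1: Ben, Fay, Hana, Pia, Vic
Level 2: Cyd, Gus, Jae, Lou, Uma, Wes, Zoe
Level 3: Tao, Xiu

Tao, Xiu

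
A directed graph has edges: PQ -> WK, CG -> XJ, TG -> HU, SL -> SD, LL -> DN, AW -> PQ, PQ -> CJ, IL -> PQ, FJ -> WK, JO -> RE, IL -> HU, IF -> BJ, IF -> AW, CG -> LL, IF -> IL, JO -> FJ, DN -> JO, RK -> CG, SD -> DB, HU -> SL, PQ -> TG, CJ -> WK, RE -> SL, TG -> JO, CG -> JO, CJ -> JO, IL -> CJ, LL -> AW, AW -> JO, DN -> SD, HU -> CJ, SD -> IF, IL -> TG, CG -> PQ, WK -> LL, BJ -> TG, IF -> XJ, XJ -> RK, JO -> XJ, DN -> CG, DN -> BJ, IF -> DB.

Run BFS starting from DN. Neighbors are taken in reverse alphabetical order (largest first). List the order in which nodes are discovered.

Visit DN; enqueue SD, JO, CG, BJ → queue [SD, JO, CG, BJ]
Visit SD; enqueue IF, DB → queue [JO, CG, BJ, IF, DB]
Visit JO; enqueue XJ, RE, FJ → queue [CG, BJ, IF, DB, XJ, RE, FJ]
Visit CG; enqueue PQ, LL → queue [BJ, IF, DB, XJ, RE, FJ, PQ, LL]
Visit BJ; enqueue TG → queue [IF, DB, XJ, RE, FJ, PQ, LL, TG]
Visit IF; enqueue IL, AW → queue [DB, XJ, RE, FJ, PQ, LL, TG, IL, AW]
Visit DB → queue [XJ, RE, FJ, PQ, LL, TG, IL, AW]
Visit XJ; enqueue RK → queue [RE, FJ, PQ, LL, TG, IL, AW, RK]
Visit RE; enqueue SL → queue [FJ, PQ, LL, TG, IL, AW, RK, SL]
Visit FJ; enqueue WK → queue [PQ, LL, TG, IL, AW, RK, SL, WK]
Visit PQ; enqueue CJ → queue [LL, TG, IL, AW, RK, SL, WK, CJ]
Visit LL → queue [TG, IL, AW, RK, SL, WK, CJ]
Visit TG; enqueue HU → queue [IL, AW, RK, SL, WK, CJ, HU]
Visit IL → queue [AW, RK, SL, WK, CJ, HU]
Visit AW → queue [RK, SL, WK, CJ, HU]
Visit RK → queue [SL, WK, CJ, HU]
Visit SL → queue [WK, CJ, HU]
Visit WK → queue [CJ, HU]
Visit CJ → queue [HU]
Visit HU → queue []

DN → SD → JO → CG → BJ → IF → DB → XJ → RE → FJ → PQ → LL → TG → IL → AW → RK → SL → WK → CJ → HU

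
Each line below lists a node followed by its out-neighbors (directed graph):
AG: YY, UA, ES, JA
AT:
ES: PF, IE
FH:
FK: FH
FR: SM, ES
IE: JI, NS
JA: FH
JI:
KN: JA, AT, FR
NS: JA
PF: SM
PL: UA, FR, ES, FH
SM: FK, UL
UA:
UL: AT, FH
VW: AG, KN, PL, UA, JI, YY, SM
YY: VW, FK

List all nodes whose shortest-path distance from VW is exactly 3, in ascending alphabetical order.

IE, PF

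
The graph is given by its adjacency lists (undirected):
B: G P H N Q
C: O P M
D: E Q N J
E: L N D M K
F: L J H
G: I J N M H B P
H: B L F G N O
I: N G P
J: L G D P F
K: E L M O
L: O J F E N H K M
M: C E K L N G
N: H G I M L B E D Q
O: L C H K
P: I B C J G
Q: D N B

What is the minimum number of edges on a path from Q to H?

2

Level 0: Q
Level 1: B, D, N
Level 2: E, G, H, I, J, L, M, P
Level 3: C, F, K, O
H first appears at level 2.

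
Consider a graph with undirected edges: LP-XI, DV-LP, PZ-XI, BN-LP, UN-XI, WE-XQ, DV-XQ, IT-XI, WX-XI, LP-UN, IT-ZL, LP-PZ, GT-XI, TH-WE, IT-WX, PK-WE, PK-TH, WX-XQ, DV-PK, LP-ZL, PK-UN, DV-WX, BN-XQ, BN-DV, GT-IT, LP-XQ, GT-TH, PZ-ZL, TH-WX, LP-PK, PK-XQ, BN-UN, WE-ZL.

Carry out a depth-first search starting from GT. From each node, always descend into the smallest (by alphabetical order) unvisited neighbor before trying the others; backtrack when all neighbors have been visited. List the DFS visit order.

GT -> IT -> WX -> DV -> BN -> LP -> PK -> TH -> WE -> XQ -> ZL -> PZ -> XI -> UN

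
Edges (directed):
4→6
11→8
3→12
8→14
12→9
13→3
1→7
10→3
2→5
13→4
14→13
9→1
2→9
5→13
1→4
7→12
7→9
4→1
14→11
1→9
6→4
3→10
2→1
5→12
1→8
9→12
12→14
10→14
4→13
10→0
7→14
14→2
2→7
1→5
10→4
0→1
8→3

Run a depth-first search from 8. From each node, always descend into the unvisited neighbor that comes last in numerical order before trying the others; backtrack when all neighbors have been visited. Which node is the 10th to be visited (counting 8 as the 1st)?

Visit 8
8 → 14
14 → 13
13 → 4
4 → 6
4 → 1
1 → 9
9 → 12
1 → 7
1 → 5
13 → 3
3 → 10
10 → 0
14 → 11
14 → 2

Visit order: 8, 14, 13, 4, 6, 1, 9, 12, 7, 5, 3, 10, 0, 11, 2

5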